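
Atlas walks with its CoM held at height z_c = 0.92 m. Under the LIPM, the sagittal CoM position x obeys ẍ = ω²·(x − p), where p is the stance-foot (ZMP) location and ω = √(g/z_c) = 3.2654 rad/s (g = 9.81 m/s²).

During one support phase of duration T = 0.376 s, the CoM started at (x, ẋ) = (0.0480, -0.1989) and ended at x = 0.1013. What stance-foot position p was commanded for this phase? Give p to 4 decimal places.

p = -0.1258

ωT = 3.2654·0.376 = 1.227790; cosh(ωT) = 1.853309, sinh(ωT) = 1.560370
x(T) = p + (x₀−p)·cosh(ωT) + (ẋ₀/ω)·sinh(ωT) ⇒ p·(1 − cosh) = x(T) − x₀·cosh − (ẋ₀/ω)·sinh
numerator   = 0.1013 − (0.0480)·1.853309 − (-0.1989/3.2654)·1.560370 = 0.107385
denominator = 1 − 1.853309 = -0.853309
p = 0.107385 / -0.853309 = -0.1258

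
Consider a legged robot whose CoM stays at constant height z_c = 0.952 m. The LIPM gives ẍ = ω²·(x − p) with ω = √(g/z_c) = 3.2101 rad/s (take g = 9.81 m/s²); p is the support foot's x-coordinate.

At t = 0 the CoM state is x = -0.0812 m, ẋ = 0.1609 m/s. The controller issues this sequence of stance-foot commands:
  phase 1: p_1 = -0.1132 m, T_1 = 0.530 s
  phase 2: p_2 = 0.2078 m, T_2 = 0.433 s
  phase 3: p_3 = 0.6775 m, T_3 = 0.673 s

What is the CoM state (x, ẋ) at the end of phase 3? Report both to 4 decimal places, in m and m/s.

x = 0.8574, ẋ = 0.7811

phase 1: p=-0.1132, T=0.530, ωT=1.701353, cosh=2.831898, sinh=2.649461; start (x,ẋ)=(-0.081200, 0.160900) → end (x,ẋ)=(0.110220, 0.727813)
phase 2: p=0.2078, T=0.433, ωT=1.389973, cosh=2.131912, sinh=1.882830; start (x,ẋ)=(0.110220, 0.727813) → end (x,ẋ)=(0.426654, 0.961852)
phase 3: p=0.6775, T=0.673, ωT=2.160397, cosh=4.394931, sinh=4.279652; start (x,ẋ)=(0.426654, 0.961852) → end (x,ẋ)=(0.857376, 0.781130)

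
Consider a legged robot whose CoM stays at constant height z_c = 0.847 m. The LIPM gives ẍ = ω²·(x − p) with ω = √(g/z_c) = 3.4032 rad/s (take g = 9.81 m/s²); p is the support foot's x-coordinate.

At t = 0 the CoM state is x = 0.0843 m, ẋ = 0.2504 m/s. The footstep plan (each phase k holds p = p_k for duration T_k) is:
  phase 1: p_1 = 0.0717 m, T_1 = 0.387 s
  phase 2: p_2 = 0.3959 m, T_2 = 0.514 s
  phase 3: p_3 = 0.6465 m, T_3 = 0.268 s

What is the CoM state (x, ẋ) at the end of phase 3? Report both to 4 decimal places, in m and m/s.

x = 0.2541, ẋ = -0.9120

phase 1: p=0.0717, T=0.387, ωT=1.317038, cosh=2.000139, sinh=1.732212; start (x,ẋ)=(0.084300, 0.250400) → end (x,ẋ)=(0.224354, 0.575113)
phase 2: p=0.3959, T=0.514, ωT=1.749245, cosh=2.962082, sinh=2.788177; start (x,ẋ)=(0.224354, 0.575113) → end (x,ẋ)=(0.358946, 0.075780)
phase 3: p=0.6465, T=0.268, ωT=0.912058, cosh=1.445568, sinh=1.043871; start (x,ẋ)=(0.358946, 0.075780) → end (x,ẋ)=(0.254065, -0.911992)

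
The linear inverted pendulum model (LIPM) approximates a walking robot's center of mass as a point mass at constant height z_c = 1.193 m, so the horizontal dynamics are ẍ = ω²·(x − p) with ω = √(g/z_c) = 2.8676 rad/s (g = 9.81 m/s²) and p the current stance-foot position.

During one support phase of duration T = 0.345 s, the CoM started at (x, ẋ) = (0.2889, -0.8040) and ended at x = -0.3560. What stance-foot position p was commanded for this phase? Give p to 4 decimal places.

ωT = 2.8676·0.345 = 0.989322; cosh(ωT) = 1.530620, sinh(ωT) = 1.158791
x(T) = p + (x₀−p)·cosh(ωT) + (ẋ₀/ω)·sinh(ωT) ⇒ p·(1 − cosh) = x(T) − x₀·cosh − (ẋ₀/ω)·sinh
numerator   = -0.3560 − (0.2889)·1.530620 − (-0.8040/2.8676)·1.158791 = -0.473301
denominator = 1 − 1.530620 = -0.530620
p = -0.473301 / -0.530620 = 0.8920

p = 0.8920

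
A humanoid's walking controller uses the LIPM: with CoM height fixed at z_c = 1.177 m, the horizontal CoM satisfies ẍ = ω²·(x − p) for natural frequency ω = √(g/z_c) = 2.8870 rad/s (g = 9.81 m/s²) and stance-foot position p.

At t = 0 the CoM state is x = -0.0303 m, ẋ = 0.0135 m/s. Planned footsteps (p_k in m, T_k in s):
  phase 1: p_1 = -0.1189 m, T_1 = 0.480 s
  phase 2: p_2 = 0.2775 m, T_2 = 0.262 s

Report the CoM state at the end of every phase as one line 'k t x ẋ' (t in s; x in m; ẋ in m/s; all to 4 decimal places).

1 0.4800 0.0780 0.5080
2 0.7420 0.1644 0.1821

phase 1: p=-0.1189, T=0.480, ωT=1.385760, cosh=2.123998, sinh=1.873865; start (x,ẋ)=(-0.030300, 0.013500) → end (x,ẋ)=(0.078049, 0.507986)
phase 2: p=0.2775, T=0.262, ωT=0.756394, cosh=1.299968, sinh=0.830612; start (x,ẋ)=(0.078049, 0.507986) → end (x,ẋ)=(0.164371, 0.182087)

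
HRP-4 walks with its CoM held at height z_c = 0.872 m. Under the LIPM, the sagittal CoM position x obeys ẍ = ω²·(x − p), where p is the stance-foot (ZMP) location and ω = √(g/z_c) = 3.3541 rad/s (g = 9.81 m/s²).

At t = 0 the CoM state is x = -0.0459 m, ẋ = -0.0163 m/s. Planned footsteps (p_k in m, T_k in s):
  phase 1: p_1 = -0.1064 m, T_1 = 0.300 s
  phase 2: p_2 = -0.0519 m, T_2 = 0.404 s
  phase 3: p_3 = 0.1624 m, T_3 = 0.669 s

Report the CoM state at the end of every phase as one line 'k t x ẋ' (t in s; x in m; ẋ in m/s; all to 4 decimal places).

phase 1: p=-0.1064, T=0.300, ωT=1.006230, cosh=1.550432, sinh=1.184837; start (x,ẋ)=(-0.045900, -0.016300) → end (x,ẋ)=(-0.018357, 0.215159)
phase 2: p=-0.0519, T=0.404, ωT=1.355056, cosh=2.067456, sinh=1.809523; start (x,ẋ)=(-0.018357, 0.215159) → end (x,ẋ)=(0.133526, 0.648416)
phase 3: p=0.1624, T=0.669, ωT=2.243893, cosh=4.768007, sinh=4.661962; start (x,ẋ)=(0.133526, 0.648416) → end (x,ẋ)=(0.925982, 2.640162)

1 0.3000 -0.0184 0.2152
2 0.7040 0.1335 0.6484
3 1.3730 0.9260 2.6402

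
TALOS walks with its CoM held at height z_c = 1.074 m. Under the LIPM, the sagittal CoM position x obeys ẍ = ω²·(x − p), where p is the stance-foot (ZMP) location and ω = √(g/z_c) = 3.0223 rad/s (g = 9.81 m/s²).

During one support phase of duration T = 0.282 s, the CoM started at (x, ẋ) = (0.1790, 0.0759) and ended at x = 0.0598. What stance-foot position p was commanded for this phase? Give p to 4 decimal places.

p = 0.5505

ωT = 3.0223·0.282 = 0.852289; cosh(ωT) = 1.385723, sinh(ωT) = 0.959285
x(T) = p + (x₀−p)·cosh(ωT) + (ẋ₀/ω)·sinh(ωT) ⇒ p·(1 − cosh) = x(T) − x₀·cosh − (ẋ₀/ω)·sinh
numerator   = 0.0598 − (0.1790)·1.385723 − (0.0759/3.0223)·0.959285 = -0.212335
denominator = 1 − 1.385723 = -0.385723
p = -0.212335 / -0.385723 = 0.5505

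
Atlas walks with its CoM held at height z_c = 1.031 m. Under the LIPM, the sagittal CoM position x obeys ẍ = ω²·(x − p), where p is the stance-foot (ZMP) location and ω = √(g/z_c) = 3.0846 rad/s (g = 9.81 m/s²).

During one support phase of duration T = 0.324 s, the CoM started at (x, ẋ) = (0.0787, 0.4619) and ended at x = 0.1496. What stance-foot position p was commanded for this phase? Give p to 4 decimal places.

p = 0.2722

ωT = 3.0846·0.324 = 0.999410; cosh(ωT) = 1.542388, sinh(ωT) = 1.174292
x(T) = p + (x₀−p)·cosh(ωT) + (ẋ₀/ω)·sinh(ωT) ⇒ p·(1 − cosh) = x(T) − x₀·cosh − (ẋ₀/ω)·sinh
numerator   = 0.1496 − (0.0787)·1.542388 − (0.4619/3.0846)·1.174292 = -0.147629
denominator = 1 − 1.542388 = -0.542388
p = -0.147629 / -0.542388 = 0.2722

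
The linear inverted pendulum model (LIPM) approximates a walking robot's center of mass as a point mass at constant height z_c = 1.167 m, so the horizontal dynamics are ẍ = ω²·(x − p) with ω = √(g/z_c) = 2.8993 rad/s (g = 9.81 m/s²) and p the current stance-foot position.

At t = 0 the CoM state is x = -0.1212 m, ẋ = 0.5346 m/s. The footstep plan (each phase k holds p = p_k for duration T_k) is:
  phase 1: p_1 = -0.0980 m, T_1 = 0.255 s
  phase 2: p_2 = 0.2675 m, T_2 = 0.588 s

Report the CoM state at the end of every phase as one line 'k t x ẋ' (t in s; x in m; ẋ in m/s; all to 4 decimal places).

phase 1: p=-0.0980, T=0.255, ωT=0.739322, cosh=1.285976, sinh=0.808538; start (x,ẋ)=(-0.121200, 0.534600) → end (x,ẋ)=(0.021251, 0.633097)
phase 2: p=0.2675, T=0.588, ωT=1.704788, cosh=2.841016, sinh=2.659205; start (x,ẋ)=(0.021251, 0.633097) → end (x,ẋ)=(0.148573, -0.099898)

1 0.2550 0.0213 0.6331
2 0.8430 0.1486 -0.0999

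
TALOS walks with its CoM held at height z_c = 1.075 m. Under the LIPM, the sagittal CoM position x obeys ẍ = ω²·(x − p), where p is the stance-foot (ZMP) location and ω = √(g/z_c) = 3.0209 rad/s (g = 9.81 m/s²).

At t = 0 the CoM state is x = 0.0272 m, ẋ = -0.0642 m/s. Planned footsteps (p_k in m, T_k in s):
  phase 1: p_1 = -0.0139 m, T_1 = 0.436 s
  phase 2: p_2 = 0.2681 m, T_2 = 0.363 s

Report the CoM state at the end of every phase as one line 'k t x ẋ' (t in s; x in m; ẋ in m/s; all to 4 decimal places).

1 0.4360 0.0315 0.0867
2 0.7990 -0.0874 -0.8064

phase 1: p=-0.0139, T=0.436, ωT=1.317112, cosh=2.000268, sinh=1.732360; start (x,ẋ)=(0.027200, -0.064200) → end (x,ẋ)=(0.031495, 0.086671)
phase 2: p=0.2681, T=0.363, ωT=1.096587, cosh=1.663969, sinh=1.329960; start (x,ẋ)=(0.031495, 0.086671) → end (x,ẋ)=(-0.087446, -0.806385)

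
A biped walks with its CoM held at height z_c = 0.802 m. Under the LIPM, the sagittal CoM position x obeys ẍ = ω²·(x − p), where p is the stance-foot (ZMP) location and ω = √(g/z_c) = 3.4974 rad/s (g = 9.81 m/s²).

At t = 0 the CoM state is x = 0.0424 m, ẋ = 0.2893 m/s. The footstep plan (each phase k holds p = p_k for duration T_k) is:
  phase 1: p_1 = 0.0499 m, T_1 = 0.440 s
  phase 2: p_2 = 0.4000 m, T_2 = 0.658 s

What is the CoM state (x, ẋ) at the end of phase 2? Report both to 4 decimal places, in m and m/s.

x = 0.3833, ẋ = 0.0710

phase 1: p=0.0499, T=0.440, ωT=1.538856, cosh=2.436942, sinh=2.222315; start (x,ẋ)=(0.042400, 0.289300) → end (x,ẋ)=(0.215450, 0.646715)
phase 2: p=0.4000, T=0.658, ωT=2.301289, cosh=5.043590, sinh=4.943460; start (x,ẋ)=(0.215450, 0.646715) → end (x,ẋ)=(0.383314, 0.071027)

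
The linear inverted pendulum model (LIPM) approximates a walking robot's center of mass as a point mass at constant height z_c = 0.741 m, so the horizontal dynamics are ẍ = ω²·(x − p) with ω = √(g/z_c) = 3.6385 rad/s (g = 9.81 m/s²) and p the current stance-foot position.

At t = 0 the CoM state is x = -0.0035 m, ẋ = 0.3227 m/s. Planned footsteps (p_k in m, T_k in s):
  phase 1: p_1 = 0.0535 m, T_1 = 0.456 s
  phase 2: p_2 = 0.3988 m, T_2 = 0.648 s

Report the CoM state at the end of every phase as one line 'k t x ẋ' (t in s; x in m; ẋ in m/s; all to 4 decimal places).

1 0.4560 0.1229 0.3534
2 1.1040 -0.5634 -3.3725

phase 1: p=0.0535, T=0.456, ωT=1.659156, cosh=2.722587, sinh=2.532287; start (x,ẋ)=(-0.003500, 0.322700) → end (x,ẋ)=(0.122902, 0.353396)
phase 2: p=0.3988, T=0.648, ωT=2.357748, cosh=5.330880, sinh=5.236247; start (x,ẋ)=(0.122902, 0.353396) → end (x,ẋ)=(-0.563398, -3.372517)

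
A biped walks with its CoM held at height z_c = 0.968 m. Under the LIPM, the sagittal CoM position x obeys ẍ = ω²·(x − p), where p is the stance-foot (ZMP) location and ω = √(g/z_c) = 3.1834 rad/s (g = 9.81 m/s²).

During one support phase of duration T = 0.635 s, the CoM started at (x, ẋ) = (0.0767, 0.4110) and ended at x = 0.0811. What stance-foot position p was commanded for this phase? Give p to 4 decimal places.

ωT = 3.1834·0.635 = 2.021459; cosh(ωT) = 3.840897, sinh(ωT) = 3.708435
x(T) = p + (x₀−p)·cosh(ωT) + (ẋ₀/ω)·sinh(ωT) ⇒ p·(1 − cosh) = x(T) − x₀·cosh − (ẋ₀/ω)·sinh
numerator   = 0.0811 − (0.0767)·3.840897 − (0.4110/3.1834)·3.708435 = -0.692283
denominator = 1 − 3.840897 = -2.840897
p = -0.692283 / -2.840897 = 0.2437

p = 0.2437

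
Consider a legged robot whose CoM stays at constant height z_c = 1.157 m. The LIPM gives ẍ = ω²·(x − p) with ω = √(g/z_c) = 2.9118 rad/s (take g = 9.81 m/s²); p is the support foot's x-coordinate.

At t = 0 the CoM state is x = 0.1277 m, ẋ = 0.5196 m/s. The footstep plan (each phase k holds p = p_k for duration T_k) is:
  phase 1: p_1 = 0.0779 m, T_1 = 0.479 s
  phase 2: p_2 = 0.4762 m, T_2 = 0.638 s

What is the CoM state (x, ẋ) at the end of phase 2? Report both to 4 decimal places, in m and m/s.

phase 1: p=0.0779, T=0.479, ωT=1.394752, cosh=2.140935, sinh=1.893040; start (x,ẋ)=(0.127700, 0.519600) → end (x,ẋ)=(0.522325, 1.386935)
phase 2: p=0.4762, T=0.638, ωT=1.857728, cosh=3.282594, sinh=3.126567; start (x,ẋ)=(0.522325, 1.386935) → end (x,ẋ)=(2.116840, 4.972660)

x = 2.1168, ẋ = 4.9727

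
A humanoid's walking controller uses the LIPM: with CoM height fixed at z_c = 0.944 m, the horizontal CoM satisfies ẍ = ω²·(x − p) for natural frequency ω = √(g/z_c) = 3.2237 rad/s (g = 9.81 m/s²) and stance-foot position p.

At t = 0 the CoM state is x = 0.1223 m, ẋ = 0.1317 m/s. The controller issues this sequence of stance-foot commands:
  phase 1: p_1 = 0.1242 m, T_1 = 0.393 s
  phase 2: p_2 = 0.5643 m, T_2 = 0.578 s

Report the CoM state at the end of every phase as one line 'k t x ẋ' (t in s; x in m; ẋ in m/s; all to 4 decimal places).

1 0.3930 0.1873 0.2423
2 0.9710 -0.4434 -3.0223

phase 1: p=0.1242, T=0.393, ωT=1.266914, cosh=1.915790, sinh=1.634091; start (x,ẋ)=(0.122300, 0.131700) → end (x,ẋ)=(0.187319, 0.242301)
phase 2: p=0.5643, T=0.578, ωT=1.863299, cosh=3.300061, sinh=3.144901; start (x,ẋ)=(0.187319, 0.242301) → end (x,ẋ)=(-0.443383, -3.022312)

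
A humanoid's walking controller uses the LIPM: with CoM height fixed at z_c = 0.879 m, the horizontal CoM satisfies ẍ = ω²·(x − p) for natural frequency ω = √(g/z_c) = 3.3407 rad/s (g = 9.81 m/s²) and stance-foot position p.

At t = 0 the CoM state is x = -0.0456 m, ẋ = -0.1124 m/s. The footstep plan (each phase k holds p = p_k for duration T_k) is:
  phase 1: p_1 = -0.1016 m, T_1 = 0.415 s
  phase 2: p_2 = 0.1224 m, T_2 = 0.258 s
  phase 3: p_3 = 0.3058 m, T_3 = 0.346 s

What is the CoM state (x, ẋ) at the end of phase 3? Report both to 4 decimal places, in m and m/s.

phase 1: p=-0.1016, T=0.415, ωT=1.386390, cosh=2.125180, sinh=1.875204; start (x,ẋ)=(-0.045600, -0.112400) → end (x,ẋ)=(-0.045682, 0.111941)
phase 2: p=0.1224, T=0.258, ωT=0.861901, cosh=1.395007, sinh=0.972649; start (x,ẋ)=(-0.045682, 0.111941) → end (x,ẋ)=(-0.079484, -0.389996)
phase 3: p=0.3058, T=0.346, ωT=1.155882, cosh=1.745802, sinh=1.431023; start (x,ẋ)=(-0.079484, -0.389996) → end (x,ẋ)=(-0.533889, -2.522752)

x = -0.5339, ẋ = -2.5228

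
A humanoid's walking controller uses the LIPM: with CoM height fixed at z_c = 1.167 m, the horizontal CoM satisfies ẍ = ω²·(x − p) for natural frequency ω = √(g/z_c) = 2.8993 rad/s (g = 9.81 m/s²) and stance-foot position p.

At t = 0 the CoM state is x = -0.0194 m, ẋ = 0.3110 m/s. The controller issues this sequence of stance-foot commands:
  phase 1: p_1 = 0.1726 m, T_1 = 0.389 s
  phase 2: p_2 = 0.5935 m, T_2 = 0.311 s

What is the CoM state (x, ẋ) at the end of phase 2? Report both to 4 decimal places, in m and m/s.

x = -0.3525, ẋ = -2.1334

phase 1: p=0.1726, T=0.389, ωT=1.127828, cosh=1.706337, sinh=1.382602; start (x,ẋ)=(-0.019400, 0.311000) → end (x,ẋ)=(-0.006709, -0.238976)
phase 2: p=0.5935, T=0.311, ωT=0.901682, cosh=1.434815, sinh=1.028929; start (x,ẋ)=(-0.006709, -0.238976) → end (x,ẋ)=(-0.352499, -2.133414)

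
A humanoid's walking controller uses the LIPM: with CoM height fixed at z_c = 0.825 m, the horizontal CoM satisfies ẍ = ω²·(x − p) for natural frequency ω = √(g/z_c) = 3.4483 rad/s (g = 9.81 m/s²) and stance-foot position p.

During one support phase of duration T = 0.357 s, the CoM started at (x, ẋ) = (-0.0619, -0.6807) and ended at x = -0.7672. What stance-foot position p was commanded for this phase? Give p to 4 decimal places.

p = 0.3995

ωT = 3.4483·0.357 = 1.231043; cosh(ωT) = 1.858394, sinh(ωT) = 1.566406
x(T) = p + (x₀−p)·cosh(ωT) + (ẋ₀/ω)·sinh(ωT) ⇒ p·(1 − cosh) = x(T) − x₀·cosh − (ẋ₀/ω)·sinh
numerator   = -0.7672 − (-0.0619)·1.858394 − (-0.6807/3.4483)·1.566406 = -0.342954
denominator = 1 − 1.858394 = -0.858394
p = -0.342954 / -0.858394 = 0.3995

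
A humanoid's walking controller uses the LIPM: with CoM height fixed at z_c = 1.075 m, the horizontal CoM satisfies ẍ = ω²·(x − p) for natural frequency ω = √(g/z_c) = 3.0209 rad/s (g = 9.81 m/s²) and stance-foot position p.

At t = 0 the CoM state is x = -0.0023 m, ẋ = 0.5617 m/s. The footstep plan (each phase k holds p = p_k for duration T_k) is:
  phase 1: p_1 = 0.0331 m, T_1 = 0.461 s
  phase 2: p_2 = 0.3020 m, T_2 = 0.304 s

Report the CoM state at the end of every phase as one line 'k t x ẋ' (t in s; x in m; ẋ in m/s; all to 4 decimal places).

1 0.4610 0.3086 0.9984
2 0.7650 0.6596 1.4708

phase 1: p=0.0331, T=0.461, ωT=1.392635, cosh=2.136931, sinh=1.888511; start (x,ẋ)=(-0.002300, 0.561700) → end (x,ẋ)=(0.308599, 0.998357)
phase 2: p=0.3020, T=0.304, ωT=0.918354, cosh=1.452169, sinh=1.052993; start (x,ẋ)=(0.308599, 0.998357) → end (x,ẋ)=(0.659579, 1.470774)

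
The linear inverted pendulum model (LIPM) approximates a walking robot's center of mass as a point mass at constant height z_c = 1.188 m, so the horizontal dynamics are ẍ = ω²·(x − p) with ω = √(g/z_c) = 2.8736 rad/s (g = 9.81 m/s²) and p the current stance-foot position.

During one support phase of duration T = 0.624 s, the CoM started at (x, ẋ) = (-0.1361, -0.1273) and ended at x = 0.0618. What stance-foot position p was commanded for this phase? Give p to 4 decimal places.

ωT = 2.8736·0.624 = 1.793126; cosh(ωT) = 3.087323, sinh(ωT) = 2.920884
x(T) = p + (x₀−p)·cosh(ωT) + (ẋ₀/ω)·sinh(ωT) ⇒ p·(1 − cosh) = x(T) − x₀·cosh − (ẋ₀/ω)·sinh
numerator   = 0.0618 − (-0.1361)·3.087323 − (-0.1273/2.8736)·2.920884 = 0.611379
denominator = 1 − 3.087323 = -2.087323
p = 0.611379 / -2.087323 = -0.2929

p = -0.2929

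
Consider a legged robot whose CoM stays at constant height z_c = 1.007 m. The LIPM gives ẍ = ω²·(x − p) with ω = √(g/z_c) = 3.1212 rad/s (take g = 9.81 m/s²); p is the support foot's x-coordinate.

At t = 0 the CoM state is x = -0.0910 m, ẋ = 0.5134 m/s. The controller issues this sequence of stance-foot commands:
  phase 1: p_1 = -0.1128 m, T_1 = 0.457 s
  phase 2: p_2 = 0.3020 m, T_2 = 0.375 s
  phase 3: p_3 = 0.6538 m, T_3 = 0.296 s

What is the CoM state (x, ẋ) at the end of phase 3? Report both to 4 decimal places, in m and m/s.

phase 1: p=-0.1128, T=0.457, ωT=1.426388, cosh=2.201905, sinh=1.961730; start (x,ẋ)=(-0.091000, 0.513400) → end (x,ẋ)=(0.257883, 1.263938)
phase 2: p=0.3020, T=0.375, ωT=1.170450, cosh=1.766835, sinh=1.456608; start (x,ẋ)=(0.257883, 1.263938) → end (x,ẋ)=(0.813909, 2.032597)
phase 3: p=0.6538, T=0.296, ωT=0.923875, cosh=1.458005, sinh=1.061028; start (x,ẋ)=(0.813909, 2.032597) → end (x,ẋ)=(1.578205, 3.493767)

x = 1.5782, ẋ = 3.4938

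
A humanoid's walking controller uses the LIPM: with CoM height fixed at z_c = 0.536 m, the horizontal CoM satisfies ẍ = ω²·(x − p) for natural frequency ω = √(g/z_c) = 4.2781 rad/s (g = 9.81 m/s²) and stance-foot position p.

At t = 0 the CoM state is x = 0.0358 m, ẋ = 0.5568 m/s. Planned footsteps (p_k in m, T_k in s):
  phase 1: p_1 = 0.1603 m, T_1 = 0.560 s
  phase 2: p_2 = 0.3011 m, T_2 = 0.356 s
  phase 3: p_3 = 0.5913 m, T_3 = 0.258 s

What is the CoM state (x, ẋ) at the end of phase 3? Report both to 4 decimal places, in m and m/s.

x = -0.4449, ẋ = -3.9707

phase 1: p=0.1603, T=0.560, ωT=2.395736, cosh=5.533690, sinh=5.442584; start (x,ẋ)=(0.035800, 0.556800) → end (x,ẋ)=(0.179715, 0.182311)
phase 2: p=0.3011, T=0.356, ωT=1.523004, cosh=2.402017, sinh=2.183962; start (x,ẋ)=(0.179715, 0.182311) → end (x,ẋ)=(0.102599, -0.696215)
phase 3: p=0.5913, T=0.258, ωT=1.103750, cosh=1.673539, sinh=1.341913; start (x,ẋ)=(0.102599, -0.696215) → end (x,ẋ)=(-0.444941, -3.970694)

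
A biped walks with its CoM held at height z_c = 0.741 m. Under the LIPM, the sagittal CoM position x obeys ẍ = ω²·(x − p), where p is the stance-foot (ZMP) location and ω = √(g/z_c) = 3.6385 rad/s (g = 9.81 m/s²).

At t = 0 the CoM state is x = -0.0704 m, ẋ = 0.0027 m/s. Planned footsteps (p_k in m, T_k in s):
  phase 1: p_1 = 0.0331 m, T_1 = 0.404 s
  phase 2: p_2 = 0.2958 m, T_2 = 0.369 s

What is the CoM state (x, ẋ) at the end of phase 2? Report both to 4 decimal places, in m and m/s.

phase 1: p=0.0331, T=0.404, ωT=1.469954, cosh=2.289486, sinh=2.059550; start (x,ẋ)=(-0.070400, 0.002700) → end (x,ẋ)=(-0.202333, -0.769413)
phase 2: p=0.2958, T=0.369, ωT=1.342607, cosh=2.045087, sinh=1.783923; start (x,ẋ)=(-0.202333, -0.769413) → end (x,ẋ)=(-1.100163, -4.806805)

x = -1.1002, ẋ = -4.8068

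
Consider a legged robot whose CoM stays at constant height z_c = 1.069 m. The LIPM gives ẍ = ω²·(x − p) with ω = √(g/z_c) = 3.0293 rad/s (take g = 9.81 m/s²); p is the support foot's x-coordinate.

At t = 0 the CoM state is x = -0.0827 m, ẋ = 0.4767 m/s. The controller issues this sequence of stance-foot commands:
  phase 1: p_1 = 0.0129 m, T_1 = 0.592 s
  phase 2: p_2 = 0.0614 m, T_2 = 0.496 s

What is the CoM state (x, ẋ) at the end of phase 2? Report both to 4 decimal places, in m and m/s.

phase 1: p=0.0129, T=0.592, ωT=1.793346, cosh=3.087963, sinh=2.921561; start (x,ẋ)=(-0.082700, 0.476700) → end (x,ẋ)=(0.177437, 0.625945)
phase 2: p=0.0614, T=0.496, ωT=1.502533, cosh=2.357810, sinh=2.135244; start (x,ẋ)=(0.177437, 0.625945) → end (x,ẋ)=(0.776198, 2.226418)

x = 0.7762, ẋ = 2.2264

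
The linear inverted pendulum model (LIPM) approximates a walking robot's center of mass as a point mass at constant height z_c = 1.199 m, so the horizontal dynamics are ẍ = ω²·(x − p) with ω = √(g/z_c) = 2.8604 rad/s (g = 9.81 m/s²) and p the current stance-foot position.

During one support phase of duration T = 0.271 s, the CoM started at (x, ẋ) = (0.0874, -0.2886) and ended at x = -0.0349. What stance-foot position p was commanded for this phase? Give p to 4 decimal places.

ωT = 2.8604·0.271 = 0.775168; cosh(ωT) = 1.315792, sinh(ωT) = 0.855166
x(T) = p + (x₀−p)·cosh(ωT) + (ẋ₀/ω)·sinh(ωT) ⇒ p·(1 − cosh) = x(T) − x₀·cosh − (ẋ₀/ω)·sinh
numerator   = -0.0349 − (0.0874)·1.315792 − (-0.2886/2.8604)·0.855166 = -0.063618
denominator = 1 − 1.315792 = -0.315792
p = -0.063618 / -0.315792 = 0.2015

p = 0.2015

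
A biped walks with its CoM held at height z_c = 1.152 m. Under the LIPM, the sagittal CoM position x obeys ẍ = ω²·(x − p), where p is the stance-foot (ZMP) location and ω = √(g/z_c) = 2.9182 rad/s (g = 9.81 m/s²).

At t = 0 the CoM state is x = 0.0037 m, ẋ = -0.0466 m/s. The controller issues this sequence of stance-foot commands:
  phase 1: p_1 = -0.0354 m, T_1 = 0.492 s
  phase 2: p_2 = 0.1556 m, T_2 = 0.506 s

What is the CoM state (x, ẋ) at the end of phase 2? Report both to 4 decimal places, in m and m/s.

phase 1: p=-0.0354, T=0.492, ωT=1.435754, cosh=2.220375, sinh=1.982439; start (x,ẋ)=(0.003700, -0.046600) → end (x,ẋ)=(0.019760, 0.122730)
phase 2: p=0.1556, T=0.506, ωT=1.476609, cosh=2.303243, sinh=2.074832; start (x,ẋ)=(0.019760, 0.122730) → end (x,ẋ)=(-0.070013, -0.539806)

x = -0.0700, ẋ = -0.5398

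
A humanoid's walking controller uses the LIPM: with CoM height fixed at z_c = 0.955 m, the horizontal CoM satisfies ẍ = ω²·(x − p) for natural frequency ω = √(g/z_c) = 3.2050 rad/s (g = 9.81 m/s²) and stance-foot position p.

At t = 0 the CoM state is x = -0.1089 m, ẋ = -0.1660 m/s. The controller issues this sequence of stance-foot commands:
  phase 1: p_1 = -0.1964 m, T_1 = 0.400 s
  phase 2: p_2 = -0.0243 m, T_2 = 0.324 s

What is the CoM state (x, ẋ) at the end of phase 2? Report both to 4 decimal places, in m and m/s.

x = -0.1092, ẋ = -0.1208

phase 1: p=-0.1964, T=0.400, ωT=1.282000, cosh=1.940661, sinh=1.663179; start (x,ẋ)=(-0.108900, -0.166000) → end (x,ẋ)=(-0.112735, 0.144268)
phase 2: p=-0.0243, T=0.324, ωT=1.038420, cosh=1.589382, sinh=1.235368; start (x,ẋ)=(-0.112735, 0.144268) → end (x,ẋ)=(-0.109249, -0.120848)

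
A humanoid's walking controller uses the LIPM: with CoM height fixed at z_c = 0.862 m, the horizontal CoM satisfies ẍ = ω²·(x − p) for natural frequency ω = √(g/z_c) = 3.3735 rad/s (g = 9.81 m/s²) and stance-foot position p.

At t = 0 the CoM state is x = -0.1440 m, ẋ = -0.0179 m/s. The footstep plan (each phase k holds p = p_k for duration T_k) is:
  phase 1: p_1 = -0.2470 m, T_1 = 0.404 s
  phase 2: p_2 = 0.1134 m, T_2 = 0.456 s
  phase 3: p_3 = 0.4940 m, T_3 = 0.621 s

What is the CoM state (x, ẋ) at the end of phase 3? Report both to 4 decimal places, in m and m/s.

x = -0.6763, ẋ = -3.7604

phase 1: p=-0.2470, T=0.404, ωT=1.362894, cosh=2.081702, sinh=1.825783; start (x,ẋ)=(-0.144000, -0.017900) → end (x,ẋ)=(-0.042272, 0.597143)
phase 2: p=0.1134, T=0.456, ωT=1.538316, cosh=2.435742, sinh=2.221000; start (x,ẋ)=(-0.042272, 0.597143) → end (x,ẋ)=(0.127361, 0.288105)
phase 3: p=0.4940, T=0.621, ωT=2.094943, cosh=4.124030, sinh=4.000952; start (x,ẋ)=(0.127361, 0.288105) → end (x,ẋ)=(-0.676338, -3.760446)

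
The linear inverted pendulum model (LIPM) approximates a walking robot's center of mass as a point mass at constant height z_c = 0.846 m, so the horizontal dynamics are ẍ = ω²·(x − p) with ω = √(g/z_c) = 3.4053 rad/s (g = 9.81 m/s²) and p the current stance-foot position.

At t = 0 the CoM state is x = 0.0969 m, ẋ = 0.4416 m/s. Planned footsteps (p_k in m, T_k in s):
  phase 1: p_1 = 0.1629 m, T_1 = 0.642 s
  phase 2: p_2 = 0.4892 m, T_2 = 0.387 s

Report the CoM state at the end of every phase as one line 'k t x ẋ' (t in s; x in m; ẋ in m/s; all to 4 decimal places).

1 0.6420 0.4353 1.0026
2 1.0290 0.8918 1.6886

phase 1: p=0.1629, T=0.642, ωT=2.186203, cosh=4.506845, sinh=4.394502; start (x,ẋ)=(0.096900, 0.441600) → end (x,ẋ)=(0.435328, 1.002559)
phase 2: p=0.4892, T=0.387, ωT=1.317851, cosh=2.001548, sinh=1.733838; start (x,ẋ)=(0.435328, 1.002559) → end (x,ẋ)=(0.891835, 1.688598)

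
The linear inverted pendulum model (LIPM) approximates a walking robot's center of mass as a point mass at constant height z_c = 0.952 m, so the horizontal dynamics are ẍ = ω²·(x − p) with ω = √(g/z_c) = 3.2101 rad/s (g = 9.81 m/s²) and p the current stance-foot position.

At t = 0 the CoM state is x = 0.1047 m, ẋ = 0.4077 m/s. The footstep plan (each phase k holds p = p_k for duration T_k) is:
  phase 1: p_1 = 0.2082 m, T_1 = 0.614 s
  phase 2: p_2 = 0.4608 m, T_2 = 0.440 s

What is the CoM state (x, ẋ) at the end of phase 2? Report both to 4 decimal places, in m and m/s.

x = 0.2539, ẋ = -0.4415

phase 1: p=0.2082, T=0.614, ωT=1.971001, cosh=3.658589, sinh=3.519272; start (x,ẋ)=(0.104700, 0.407700) → end (x,ẋ)=(0.276503, 0.322345)
phase 2: p=0.4608, T=0.440, ωT=1.412444, cosh=2.174763, sinh=1.931215; start (x,ẋ)=(0.276503, 0.322345) → end (x,ẋ)=(0.253921, -0.441509)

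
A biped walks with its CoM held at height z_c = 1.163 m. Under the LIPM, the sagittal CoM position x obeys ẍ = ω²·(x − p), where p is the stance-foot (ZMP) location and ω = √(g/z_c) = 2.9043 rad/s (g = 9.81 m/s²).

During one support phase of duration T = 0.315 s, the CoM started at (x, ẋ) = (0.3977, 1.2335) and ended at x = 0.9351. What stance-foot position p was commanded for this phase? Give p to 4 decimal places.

p = 0.1918

ωT = 2.9043·0.315 = 0.914855; cosh(ωT) = 1.448493, sinh(ωT) = 1.047919
x(T) = p + (x₀−p)·cosh(ωT) + (ẋ₀/ω)·sinh(ωT) ⇒ p·(1 − cosh) = x(T) − x₀·cosh − (ẋ₀/ω)·sinh
numerator   = 0.9351 − (0.3977)·1.448493 − (1.2335/2.9043)·1.047919 = -0.086033
denominator = 1 − 1.448493 = -0.448493
p = -0.086033 / -0.448493 = 0.1918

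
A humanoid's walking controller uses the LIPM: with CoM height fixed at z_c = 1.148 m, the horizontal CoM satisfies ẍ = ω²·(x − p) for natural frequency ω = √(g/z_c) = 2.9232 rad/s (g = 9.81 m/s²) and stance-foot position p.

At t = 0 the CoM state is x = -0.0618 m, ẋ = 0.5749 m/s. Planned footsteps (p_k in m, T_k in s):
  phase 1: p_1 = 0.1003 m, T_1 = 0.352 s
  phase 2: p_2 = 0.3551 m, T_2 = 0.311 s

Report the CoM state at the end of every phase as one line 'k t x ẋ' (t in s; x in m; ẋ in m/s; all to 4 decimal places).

1 0.3520 0.0846 0.3288
2 0.6630 0.0818 -0.3479

phase 1: p=0.1003, T=0.352, ωT=1.028966, cosh=1.577774, sinh=1.220398; start (x,ẋ)=(-0.061800, 0.574900) → end (x,ẋ)=(0.084556, 0.328776)
phase 2: p=0.3551, T=0.311, ωT=0.909115, cosh=1.442503, sinh=1.039622; start (x,ẋ)=(0.084556, 0.328776) → end (x,ẋ)=(0.081767, -0.347929)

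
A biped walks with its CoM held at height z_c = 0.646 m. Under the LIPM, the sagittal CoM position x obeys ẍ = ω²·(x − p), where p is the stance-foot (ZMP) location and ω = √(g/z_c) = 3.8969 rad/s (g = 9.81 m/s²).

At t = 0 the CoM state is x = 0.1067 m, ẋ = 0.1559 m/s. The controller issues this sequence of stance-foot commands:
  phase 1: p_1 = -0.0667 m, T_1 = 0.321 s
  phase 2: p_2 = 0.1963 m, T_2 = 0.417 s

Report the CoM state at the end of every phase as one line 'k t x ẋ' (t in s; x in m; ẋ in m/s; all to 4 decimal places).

1 0.3210 0.3252 1.3782
2 0.7380 1.3994 4.8610

phase 1: p=-0.0667, T=0.321, ωT=1.250905, cosh=1.889874, sinh=1.603629; start (x,ẋ)=(0.106700, 0.155900) → end (x,ẋ)=(0.325159, 1.378239)
phase 2: p=0.1963, T=0.417, ωT=1.625007, cosh=2.637683, sinh=2.440773; start (x,ẋ)=(0.325159, 1.378239) → end (x,ẋ)=(1.399432, 4.860996)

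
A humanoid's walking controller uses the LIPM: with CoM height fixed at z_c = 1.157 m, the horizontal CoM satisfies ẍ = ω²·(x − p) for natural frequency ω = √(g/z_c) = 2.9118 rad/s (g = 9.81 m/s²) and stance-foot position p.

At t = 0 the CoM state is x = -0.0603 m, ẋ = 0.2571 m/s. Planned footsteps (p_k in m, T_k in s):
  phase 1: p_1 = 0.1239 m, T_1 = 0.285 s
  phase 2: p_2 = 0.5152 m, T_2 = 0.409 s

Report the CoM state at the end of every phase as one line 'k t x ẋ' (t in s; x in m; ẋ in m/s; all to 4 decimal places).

1 0.2850 -0.0455 -0.1471
2 0.6940 -0.5678 -2.7020

phase 1: p=0.1239, T=0.285, ωT=0.829863, cosh=1.364557, sinh=0.928448; start (x,ẋ)=(-0.060300, 0.257100) → end (x,ẋ)=(-0.045473, -0.147149)
phase 2: p=0.5152, T=0.409, ωT=1.190926, cosh=1.797033, sinh=1.493094; start (x,ẋ)=(-0.045473, -0.147149) → end (x,ẋ)=(-0.567802, -2.702009)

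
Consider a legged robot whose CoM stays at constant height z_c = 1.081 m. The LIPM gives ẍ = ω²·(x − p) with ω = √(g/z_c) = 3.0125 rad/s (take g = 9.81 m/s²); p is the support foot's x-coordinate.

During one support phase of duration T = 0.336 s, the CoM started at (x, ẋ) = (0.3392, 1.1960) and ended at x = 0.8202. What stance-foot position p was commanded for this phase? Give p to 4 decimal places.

p = 0.3268

ωT = 3.0125·0.336 = 1.012200; cosh(ωT) = 1.557533, sinh(ωT) = 1.194115
x(T) = p + (x₀−p)·cosh(ωT) + (ẋ₀/ω)·sinh(ωT) ⇒ p·(1 − cosh) = x(T) − x₀·cosh − (ẋ₀/ω)·sinh
numerator   = 0.8202 − (0.3392)·1.557533 − (1.1960/3.0125)·1.194115 = -0.182194
denominator = 1 − 1.557533 = -0.557533
p = -0.182194 / -0.557533 = 0.3268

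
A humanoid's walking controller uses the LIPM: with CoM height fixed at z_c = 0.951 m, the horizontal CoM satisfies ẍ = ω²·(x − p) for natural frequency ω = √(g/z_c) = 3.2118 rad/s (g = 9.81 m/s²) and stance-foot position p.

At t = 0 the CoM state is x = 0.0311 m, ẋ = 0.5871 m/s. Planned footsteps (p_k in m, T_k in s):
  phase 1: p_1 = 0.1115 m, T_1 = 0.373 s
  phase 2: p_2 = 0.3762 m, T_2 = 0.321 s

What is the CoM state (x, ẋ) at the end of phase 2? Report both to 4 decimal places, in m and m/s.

x = 0.4194, ẋ = 0.5329

phase 1: p=0.1115, T=0.373, ωT=1.198001, cosh=1.807642, sinh=1.505846; start (x,ẋ)=(0.031100, 0.587100) → end (x,ẋ)=(0.241426, 0.672414)
phase 2: p=0.3762, T=0.321, ωT=1.030988, cosh=1.580244, sinh=1.223590; start (x,ẋ)=(0.241426, 0.672414) → end (x,ẋ)=(0.419392, 0.532928)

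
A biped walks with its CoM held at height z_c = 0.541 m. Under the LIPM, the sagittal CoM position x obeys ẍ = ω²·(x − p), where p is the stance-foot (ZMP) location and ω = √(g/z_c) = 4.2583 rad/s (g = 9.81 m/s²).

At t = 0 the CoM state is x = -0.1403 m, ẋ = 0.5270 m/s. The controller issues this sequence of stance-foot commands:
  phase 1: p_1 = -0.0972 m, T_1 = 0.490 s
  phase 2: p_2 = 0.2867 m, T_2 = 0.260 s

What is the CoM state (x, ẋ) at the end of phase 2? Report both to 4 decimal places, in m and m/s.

phase 1: p=-0.0972, T=0.490, ωT=2.086567, cosh=4.090660, sinh=3.966547; start (x,ẋ)=(-0.140300, 0.527000) → end (x,ẋ)=(0.217386, 1.427786)
phase 2: p=0.2867, T=0.260, ωT=1.107158, cosh=1.678122, sinh=1.347625; start (x,ẋ)=(0.217386, 1.427786) → end (x,ẋ)=(0.622234, 1.998234)

x = 0.6222, ẋ = 1.9982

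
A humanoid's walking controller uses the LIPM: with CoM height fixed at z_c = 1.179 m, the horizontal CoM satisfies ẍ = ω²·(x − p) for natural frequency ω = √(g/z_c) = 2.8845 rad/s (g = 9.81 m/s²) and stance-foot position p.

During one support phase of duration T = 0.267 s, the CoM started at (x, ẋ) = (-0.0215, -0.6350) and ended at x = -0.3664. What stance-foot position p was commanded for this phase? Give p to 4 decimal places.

ωT = 2.8845·0.267 = 0.770162; cosh(ωT) = 1.311527, sinh(ωT) = 0.848588
x(T) = p + (x₀−p)·cosh(ωT) + (ẋ₀/ω)·sinh(ωT) ⇒ p·(1 − cosh) = x(T) − x₀·cosh − (ẋ₀/ω)·sinh
numerator   = -0.3664 − (-0.0215)·1.311527 − (-0.6350/2.8845)·0.848588 = -0.151392
denominator = 1 − 1.311527 = -0.311527
p = -0.151392 / -0.311527 = 0.4860

p = 0.4860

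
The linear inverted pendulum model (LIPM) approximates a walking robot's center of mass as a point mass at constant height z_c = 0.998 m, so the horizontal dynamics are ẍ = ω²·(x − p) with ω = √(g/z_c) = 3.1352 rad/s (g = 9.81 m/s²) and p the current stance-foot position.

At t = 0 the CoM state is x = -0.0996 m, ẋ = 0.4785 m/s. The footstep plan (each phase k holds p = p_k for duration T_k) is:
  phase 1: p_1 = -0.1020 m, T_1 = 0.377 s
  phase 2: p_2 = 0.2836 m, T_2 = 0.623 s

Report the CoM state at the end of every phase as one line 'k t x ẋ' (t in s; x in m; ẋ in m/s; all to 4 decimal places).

1 0.3770 0.1277 0.8646
2 1.0000 0.6757 1.4213

phase 1: p=-0.1020, T=0.377, ωT=1.181970, cosh=1.783733, sinh=1.477060; start (x,ẋ)=(-0.099600, 0.478500) → end (x,ẋ)=(0.127713, 0.864631)
phase 2: p=0.2836, T=0.623, ωT=1.953230, cosh=3.596620, sinh=3.454804; start (x,ẋ)=(0.127713, 0.864631) → end (x,ẋ)=(0.675704, 1.421251)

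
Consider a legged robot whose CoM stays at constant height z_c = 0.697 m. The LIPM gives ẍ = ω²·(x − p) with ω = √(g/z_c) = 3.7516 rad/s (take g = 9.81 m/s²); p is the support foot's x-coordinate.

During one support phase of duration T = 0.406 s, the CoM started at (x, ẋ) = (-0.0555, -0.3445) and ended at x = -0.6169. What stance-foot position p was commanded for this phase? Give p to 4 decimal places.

p = 0.2018

ωT = 3.7516·0.406 = 1.523150; cosh(ωT) = 2.402336, sinh(ωT) = 2.184312
x(T) = p + (x₀−p)·cosh(ωT) + (ẋ₀/ω)·sinh(ωT) ⇒ p·(1 − cosh) = x(T) − x₀·cosh − (ẋ₀/ω)·sinh
numerator   = -0.6169 − (-0.0555)·2.402336 − (-0.3445/3.7516)·2.184312 = -0.282990
denominator = 1 − 2.402336 = -1.402336
p = -0.282990 / -1.402336 = 0.2018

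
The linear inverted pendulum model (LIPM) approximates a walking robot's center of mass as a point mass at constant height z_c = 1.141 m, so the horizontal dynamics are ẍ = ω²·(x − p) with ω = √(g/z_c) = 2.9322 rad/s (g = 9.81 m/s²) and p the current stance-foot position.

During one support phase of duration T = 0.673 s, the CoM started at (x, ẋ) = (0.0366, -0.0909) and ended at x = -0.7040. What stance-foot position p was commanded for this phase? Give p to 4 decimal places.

p = 0.2733

ωT = 2.9322·0.673 = 1.973371; cosh(ωT) = 3.666937, sinh(ωT) = 3.527950
x(T) = p + (x₀−p)·cosh(ωT) + (ẋ₀/ω)·sinh(ωT) ⇒ p·(1 − cosh) = x(T) − x₀·cosh − (ẋ₀/ω)·sinh
numerator   = -0.7040 − (0.0366)·3.666937 − (-0.0909/2.9322)·3.527950 = -0.728841
denominator = 1 − 3.666937 = -2.666937
p = -0.728841 / -2.666937 = 0.2733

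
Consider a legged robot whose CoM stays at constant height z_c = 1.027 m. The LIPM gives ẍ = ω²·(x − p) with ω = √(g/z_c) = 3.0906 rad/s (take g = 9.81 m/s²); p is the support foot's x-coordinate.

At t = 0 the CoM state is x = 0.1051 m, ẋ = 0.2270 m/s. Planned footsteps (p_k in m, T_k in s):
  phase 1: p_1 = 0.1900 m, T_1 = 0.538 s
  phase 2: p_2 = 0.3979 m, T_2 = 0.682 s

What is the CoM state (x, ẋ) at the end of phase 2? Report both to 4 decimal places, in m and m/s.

x = -0.7206, ẋ = -3.3674

phase 1: p=0.1900, T=0.538, ωT=1.662743, cosh=2.731687, sinh=2.542069; start (x,ẋ)=(0.105100, 0.227000) → end (x,ẋ)=(0.144791, -0.046925)
phase 2: p=0.3979, T=0.682, ωT=2.107789, cosh=4.175766, sinh=4.054260; start (x,ẋ)=(0.144791, -0.046925) → end (x,ẋ)=(-0.720581, -3.367430)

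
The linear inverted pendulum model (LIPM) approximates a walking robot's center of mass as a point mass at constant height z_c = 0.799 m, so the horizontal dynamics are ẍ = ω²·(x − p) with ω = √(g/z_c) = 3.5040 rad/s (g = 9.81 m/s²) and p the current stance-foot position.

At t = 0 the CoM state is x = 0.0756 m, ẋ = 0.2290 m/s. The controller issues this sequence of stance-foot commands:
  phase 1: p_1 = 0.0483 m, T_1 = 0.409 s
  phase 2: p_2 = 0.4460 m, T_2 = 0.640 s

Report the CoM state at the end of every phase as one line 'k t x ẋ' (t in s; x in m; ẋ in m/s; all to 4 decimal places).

phase 1: p=0.0483, T=0.409, ωT=1.433136, cosh=2.215192, sinh=1.976632; start (x,ẋ)=(0.075600, 0.229000) → end (x,ẋ)=(0.237955, 0.696362)
phase 2: p=0.4460, T=0.640, ωT=2.242560, cosh=4.761798, sinh=4.655611; start (x,ẋ)=(0.237955, 0.696362) → end (x,ẋ)=(0.380559, -0.077952)

1 0.4090 0.2380 0.6964
2 1.0490 0.3806 -0.0780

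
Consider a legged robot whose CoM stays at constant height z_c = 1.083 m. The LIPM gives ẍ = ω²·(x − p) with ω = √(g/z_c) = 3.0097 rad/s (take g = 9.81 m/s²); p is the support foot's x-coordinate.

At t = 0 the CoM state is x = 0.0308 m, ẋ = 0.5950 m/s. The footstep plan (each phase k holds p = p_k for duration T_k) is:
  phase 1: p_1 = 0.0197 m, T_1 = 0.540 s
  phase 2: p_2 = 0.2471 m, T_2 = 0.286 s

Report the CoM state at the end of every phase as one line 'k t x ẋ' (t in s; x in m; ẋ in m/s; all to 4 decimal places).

phase 1: p=0.0197, T=0.540, ωT=1.625238, cosh=2.638246, sinh=2.441382; start (x,ẋ)=(0.030800, 0.595000) → end (x,ẋ)=(0.531631, 1.651317)
phase 2: p=0.2471, T=0.286, ωT=0.860774, cosh=1.393913, sinh=0.971078; start (x,ẋ)=(0.531631, 1.651317) → end (x,ẋ)=(1.176509, 3.133379)

1 0.5400 0.5316 1.6513
2 0.8260 1.1765 3.1334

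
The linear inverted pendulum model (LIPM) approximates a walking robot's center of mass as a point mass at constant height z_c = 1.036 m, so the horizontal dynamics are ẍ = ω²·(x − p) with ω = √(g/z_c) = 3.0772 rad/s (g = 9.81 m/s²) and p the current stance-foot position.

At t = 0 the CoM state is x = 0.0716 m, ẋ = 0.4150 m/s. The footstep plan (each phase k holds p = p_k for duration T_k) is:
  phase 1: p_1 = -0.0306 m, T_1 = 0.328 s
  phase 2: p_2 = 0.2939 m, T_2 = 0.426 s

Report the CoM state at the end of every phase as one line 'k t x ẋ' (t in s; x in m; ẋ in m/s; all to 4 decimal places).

1 0.3280 0.2887 1.0191
2 0.7540 0.8531 1.9998

phase 1: p=-0.0306, T=0.328, ωT=1.009322, cosh=1.554103, sinh=1.189636; start (x,ẋ)=(0.071600, 0.415000) → end (x,ẋ)=(0.288667, 1.019081)
phase 2: p=0.2939, T=0.426, ωT=1.310887, cosh=1.989522, sinh=1.719941; start (x,ẋ)=(0.288667, 1.019081) → end (x,ẋ)=(0.853085, 1.999789)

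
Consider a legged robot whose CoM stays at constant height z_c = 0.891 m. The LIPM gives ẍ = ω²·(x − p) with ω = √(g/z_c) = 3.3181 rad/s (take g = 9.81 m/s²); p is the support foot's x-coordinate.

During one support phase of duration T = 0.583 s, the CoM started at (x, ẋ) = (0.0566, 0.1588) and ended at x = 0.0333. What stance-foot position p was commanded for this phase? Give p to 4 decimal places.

ωT = 3.3181·0.583 = 1.934452; cosh(ωT) = 3.532378, sinh(ωT) = 3.387875
x(T) = p + (x₀−p)·cosh(ωT) + (ẋ₀/ω)·sinh(ωT) ⇒ p·(1 − cosh) = x(T) − x₀·cosh − (ẋ₀/ω)·sinh
numerator   = 0.0333 − (0.0566)·3.532378 − (0.1588/3.3181)·3.387875 = -0.328772
denominator = 1 − 3.532378 = -2.532378
p = -0.328772 / -2.532378 = 0.1298

p = 0.1298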